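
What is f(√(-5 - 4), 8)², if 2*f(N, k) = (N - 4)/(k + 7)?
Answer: 7/900 - 2*I/75 ≈ 0.0077778 - 0.026667*I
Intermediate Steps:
f(N, k) = (-4 + N)/(2*(7 + k)) (f(N, k) = ((N - 4)/(k + 7))/2 = ((-4 + N)/(7 + k))/2 = (-4 + N)/(2*(7 + k)))
f(√(-5 - 4), 8)² = ((-4 + √(-5 - 4))/(2*(7 + 8)))² = ((½)*(-4 + √(-9))/15)² = ((½)*(1/15)*(-4 + 3*I))² = (-2/15 + I/10)²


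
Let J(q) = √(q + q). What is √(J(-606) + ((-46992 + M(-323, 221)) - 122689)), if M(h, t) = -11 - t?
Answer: √(-169913 + 2*I*√303) ≈ 0.042 + 412.21*I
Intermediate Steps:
J(q) = √2*√q (J(q) = √(2*q) = √2*√q)
√(J(-606) + ((-46992 + M(-323, 221)) - 122689)) = √(√2*√(-606) + ((-46992 + (-11 - 1*221)) - 122689)) = √(√2*(I*√606) + ((-46992 + (-11 - 221)) - 122689)) = √(2*I*√303 + ((-46992 - 232) - 122689)) = √(2*I*√303 + (-47224 - 122689)) = √(2*I*√303 - 169913) = √(-169913 + 2*I*√303)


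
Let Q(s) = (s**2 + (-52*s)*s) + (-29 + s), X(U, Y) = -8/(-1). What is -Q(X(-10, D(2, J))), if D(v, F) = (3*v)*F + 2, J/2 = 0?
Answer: 3285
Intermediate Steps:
J = 0 (J = 2*0 = 0)
D(v, F) = 2 + 3*F*v (D(v, F) = 3*F*v + 2 = 2 + 3*F*v)
X(U, Y) = 8 (X(U, Y) = -8*(-1) = 8)
Q(s) = -29 + s - 51*s**2 (Q(s) = (s**2 - 52*s**2) + (-29 + s) = -51*s**2 + (-29 + s) = -29 + s - 51*s**2)
-Q(X(-10, D(2, J))) = -(-29 + 8 - 51*8**2) = -(-29 + 8 - 51*64) = -(-29 + 8 - 3264) = -1*(-3285) = 3285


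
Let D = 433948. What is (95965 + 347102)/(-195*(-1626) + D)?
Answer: 443067/751018 ≈ 0.58996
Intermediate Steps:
(95965 + 347102)/(-195*(-1626) + D) = (95965 + 347102)/(-195*(-1626) + 433948) = 443067/(317070 + 433948) = 443067/751018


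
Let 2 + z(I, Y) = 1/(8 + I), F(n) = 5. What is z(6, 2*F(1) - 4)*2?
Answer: -27/7 ≈ -3.8571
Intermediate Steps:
z(I, Y) = -2 + 1/(8 + I)
z(6, 2*F(1) - 4)*2 = ((-15 - 2*6)/(8 + 6))*2 = ((-15 - 12)/14)*2 = ((1/14)*(-27))*2 = -27/14*2 = -27/7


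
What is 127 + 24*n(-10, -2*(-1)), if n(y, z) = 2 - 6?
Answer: 31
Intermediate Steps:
n(y, z) = -4
127 + 24*n(-10, -2*(-1)) = 127 + 24*(-4) = 127 - 96 = 31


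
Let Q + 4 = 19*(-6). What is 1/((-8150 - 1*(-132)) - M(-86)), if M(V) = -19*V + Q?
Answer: -1/9534 ≈ -0.00010489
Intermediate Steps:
Q = -118 (Q = -4 + 19*(-6) = -4 - 114 = -118)
M(V) = -118 - 19*V (M(V) = -19*V - 118 = -118 - 19*V)
1/((-8150 - 1*(-132)) - M(-86)) = 1/((-8150 - 1*(-132)) - (-118 - 19*(-86))) = 1/((-8150 + 132) - (-118 + 1634)) = 1/(-8018 - 1*1516) = 1/(-8018 - 1516) = 1/(-9534) = -1/9534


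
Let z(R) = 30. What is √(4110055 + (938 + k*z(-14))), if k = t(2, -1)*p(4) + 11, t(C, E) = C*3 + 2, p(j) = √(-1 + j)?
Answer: √(4111323 + 240*√3) ≈ 2027.7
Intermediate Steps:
t(C, E) = 2 + 3*C (t(C, E) = 3*C + 2 = 2 + 3*C)
k = 11 + 8*√3 (k = (2 + 3*2)*√(-1 + 4) + 11 = (2 + 6)*√3 + 11 = 8*√3 + 11 = 11 + 8*√3 ≈ 24.856)
√(4110055 + (938 + k*z(-14))) = √(4110055 + (938 + (11 + 8*√3)*30)) = √(4110055 + (938 + (330 + 240*√3))) = √(4110055 + (1268 + 240*√3)) = √(4111323 + 240*√3)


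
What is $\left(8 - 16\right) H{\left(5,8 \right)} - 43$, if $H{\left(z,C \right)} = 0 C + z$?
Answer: $-83$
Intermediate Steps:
$H{\left(z,C \right)} = z$ ($H{\left(z,C \right)} = 0 + z = z$)
$\left(8 - 16\right) H{\left(5,8 \right)} - 43 = \left(8 - 16\right) 5 - 43 = \left(-8\right) 5 - 43 = -40 - 43 = -83$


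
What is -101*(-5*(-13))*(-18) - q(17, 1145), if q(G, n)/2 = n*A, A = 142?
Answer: -207010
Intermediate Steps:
q(G, n) = 284*n (q(G, n) = 2*(n*142) = 2*(142*n) = 284*n)
-101*(-5*(-13))*(-18) - q(17, 1145) = -101*(-5*(-13))*(-18) - 284*1145 = -6565*(-18) - 1*325180 = -101*(-1170) - 325180 = 118170 - 325180 = -207010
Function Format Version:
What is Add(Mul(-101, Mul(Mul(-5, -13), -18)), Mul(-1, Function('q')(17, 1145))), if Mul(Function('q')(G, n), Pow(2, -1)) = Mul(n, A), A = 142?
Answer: -207010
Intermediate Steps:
Function('q')(G, n) = Mul(284, n) (Function('q')(G, n) = Mul(2, Mul(n, 142)) = Mul(2, Mul(142, n)) = Mul(284, n))
Add(Mul(-101, Mul(Mul(-5, -13), -18)), Mul(-1, Function('q')(17, 1145))) = Add(Mul(-101, Mul(Mul(-5, -13), -18)), Mul(-1, Mul(284, 1145))) = Add(Mul(-101, Mul(65, -18)), Mul(-1, 325180)) = Add(Mul(-101, -1170), -325180) = Add(118170, -325180) = -207010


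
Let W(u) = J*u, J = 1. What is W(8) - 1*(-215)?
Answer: 223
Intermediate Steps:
W(u) = u (W(u) = 1*u = u)
W(8) - 1*(-215) = 8 - 1*(-215) = 8 + 215 = 223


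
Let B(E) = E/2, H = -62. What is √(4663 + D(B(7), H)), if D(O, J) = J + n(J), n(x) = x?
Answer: √4539 ≈ 67.372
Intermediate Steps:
B(E) = E/2 (B(E) = E*(½) = E/2)
D(O, J) = 2*J (D(O, J) = J + J = 2*J)
√(4663 + D(B(7), H)) = √(4663 + 2*(-62)) = √(4663 - 124) = √4539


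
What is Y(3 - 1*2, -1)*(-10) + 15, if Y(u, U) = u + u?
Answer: -5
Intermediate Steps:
Y(u, U) = 2*u
Y(3 - 1*2, -1)*(-10) + 15 = (2*(3 - 1*2))*(-10) + 15 = (2*(3 - 2))*(-10) + 15 = (2*1)*(-10) + 15 = 2*(-10) + 15 = -20 + 15 = -5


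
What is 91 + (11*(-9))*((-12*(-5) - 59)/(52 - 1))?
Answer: 1514/17 ≈ 89.059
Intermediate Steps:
91 + (11*(-9))*((-12*(-5) - 59)/(52 - 1)) = 91 - 99*(60 - 59)/51 = 91 - 99/51 = 91 - 99*1/51 = 91 - 33/17 = 1514/17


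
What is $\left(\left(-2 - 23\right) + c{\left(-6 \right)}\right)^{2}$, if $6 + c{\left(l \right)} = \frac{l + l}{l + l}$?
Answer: $900$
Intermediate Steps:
$c{\left(l \right)} = -5$ ($c{\left(l \right)} = -6 + \frac{l + l}{l + l} = -6 + \frac{2 l}{2 l} = -6 + 2 l \frac{1}{2 l} = -6 + 1 = -5$)
$\left(\left(-2 - 23\right) + c{\left(-6 \right)}\right)^{2} = \left(\left(-2 - 23\right) - 5\right)^{2} = \left(-25 - 5\right)^{2} = \left(-30\right)^{2} = 900$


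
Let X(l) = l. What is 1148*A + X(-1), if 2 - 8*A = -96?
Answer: 14062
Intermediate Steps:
A = 49/4 (A = 1/4 - 1/8*(-96) = 1/4 + 12 = 49/4 ≈ 12.250)
1148*A + X(-1) = 1148*(49/4) - 1 = 14063 - 1 = 14062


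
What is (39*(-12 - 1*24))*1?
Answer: -1404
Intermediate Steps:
(39*(-12 - 1*24))*1 = (39*(-12 - 24))*1 = (39*(-36))*1 = -1404*1 = -1404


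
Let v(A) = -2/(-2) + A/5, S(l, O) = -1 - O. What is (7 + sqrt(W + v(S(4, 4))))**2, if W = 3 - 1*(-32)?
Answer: (7 + sqrt(35))**2 ≈ 166.83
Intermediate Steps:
W = 35 (W = 3 + 32 = 35)
v(A) = 1 + A/5 (v(A) = -2*(-1/2) + A*(1/5) = 1 + A/5)
(7 + sqrt(W + v(S(4, 4))))**2 = (7 + sqrt(35 + (1 + (-1 - 1*4)/5)))**2 = (7 + sqrt(35 + (1 + (-1 - 4)/5)))**2 = (7 + sqrt(35 + (1 + (1/5)*(-5))))**2 = (7 + sqrt(35 + (1 - 1)))**2 = (7 + sqrt(35 + 0))**2 = (7 + sqrt(35))**2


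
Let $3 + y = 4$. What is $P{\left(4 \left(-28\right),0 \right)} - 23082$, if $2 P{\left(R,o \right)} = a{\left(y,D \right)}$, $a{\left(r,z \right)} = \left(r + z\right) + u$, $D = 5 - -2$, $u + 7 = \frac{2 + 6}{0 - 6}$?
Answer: $- \frac{138493}{6} \approx -23082.0$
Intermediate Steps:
$y = 1$ ($y = -3 + 4 = 1$)
$u = - \frac{25}{3}$ ($u = -7 + \frac{2 + 6}{0 - 6} = -7 + \frac{8}{-6} = -7 + 8 \left(- \frac{1}{6}\right) = -7 - \frac{4}{3} = - \frac{25}{3} \approx -8.3333$)
$D = 7$ ($D = 5 + 2 = 7$)
$a{\left(r,z \right)} = - \frac{25}{3} + r + z$ ($a{\left(r,z \right)} = \left(r + z\right) - \frac{25}{3} = - \frac{25}{3} + r + z$)
$P{\left(R,o \right)} = - \frac{1}{6}$ ($P{\left(R,o \right)} = \frac{- \frac{25}{3} + 1 + 7}{2} = \frac{1}{2} \left(- \frac{1}{3}\right) = - \frac{1}{6}$)
$P{\left(4 \left(-28\right),0 \right)} - 23082 = - \frac{1}{6} - 23082 = - \frac{138493}{6}$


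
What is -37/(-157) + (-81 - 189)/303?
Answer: -10393/15857 ≈ -0.65542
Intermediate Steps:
-37/(-157) + (-81 - 189)/303 = -37*(-1/157) - 270*1/303 = 37/157 - 90/101 = -10393/15857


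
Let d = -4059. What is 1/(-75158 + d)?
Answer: -1/79217 ≈ -1.2624e-5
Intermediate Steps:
1/(-75158 + d) = 1/(-75158 - 4059) = 1/(-79217) = -1/79217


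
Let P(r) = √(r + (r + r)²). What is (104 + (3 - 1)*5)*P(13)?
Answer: 114*√689 ≈ 2992.4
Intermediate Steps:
P(r) = √(r + 4*r²) (P(r) = √(r + (2*r)²) = √(r + 4*r²))
(104 + (3 - 1)*5)*P(13) = (104 + (3 - 1)*5)*√(13*(1 + 4*13)) = (104 + 2*5)*√(13*(1 + 52)) = (104 + 10)*√(13*53) = 114*√689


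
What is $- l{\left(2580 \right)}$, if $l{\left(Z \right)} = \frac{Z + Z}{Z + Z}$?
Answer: $-1$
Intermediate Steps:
$l{\left(Z \right)} = 1$ ($l{\left(Z \right)} = \frac{2 Z}{2 Z} = 2 Z \frac{1}{2 Z} = 1$)
$- l{\left(2580 \right)} = \left(-1\right) 1 = -1$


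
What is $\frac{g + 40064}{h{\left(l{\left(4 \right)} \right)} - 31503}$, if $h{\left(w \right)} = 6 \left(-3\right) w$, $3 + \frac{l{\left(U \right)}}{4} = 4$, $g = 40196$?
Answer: $- \frac{16052}{6315} \approx -2.5419$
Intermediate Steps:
$l{\left(U \right)} = 4$ ($l{\left(U \right)} = -12 + 4 \cdot 4 = -12 + 16 = 4$)
$h{\left(w \right)} = - 18 w$
$\frac{g + 40064}{h{\left(l{\left(4 \right)} \right)} - 31503} = \frac{40196 + 40064}{\left(-18\right) 4 - 31503} = \frac{80260}{-72 - 31503} = \frac{80260}{-31575} = 80260 \left(- \frac{1}{31575}\right) = - \frac{16052}{6315}$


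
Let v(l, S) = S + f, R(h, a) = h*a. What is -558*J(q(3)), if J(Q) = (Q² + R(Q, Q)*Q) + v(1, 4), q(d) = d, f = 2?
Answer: -23436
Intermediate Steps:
R(h, a) = a*h
v(l, S) = 2 + S (v(l, S) = S + 2 = 2 + S)
J(Q) = 6 + Q² + Q³ (J(Q) = (Q² + (Q*Q)*Q) + (2 + 4) = (Q² + Q²*Q) + 6 = (Q² + Q³) + 6 = 6 + Q² + Q³)
-558*J(q(3)) = -558*(6 + 3² + 3³) = -558*(6 + 9 + 27) = -558*42 = -23436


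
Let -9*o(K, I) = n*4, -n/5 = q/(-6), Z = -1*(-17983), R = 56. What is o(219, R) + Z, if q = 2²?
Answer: 485501/27 ≈ 17982.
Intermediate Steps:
Z = 17983
q = 4
n = 10/3 (n = -20/(-6) = -20*(-1)/6 = -5*(-⅔) = 10/3 ≈ 3.3333)
o(K, I) = -40/27 (o(K, I) = -10*4/27 = -⅑*40/3 = -40/27)
o(219, R) + Z = -40/27 + 17983 = 485501/27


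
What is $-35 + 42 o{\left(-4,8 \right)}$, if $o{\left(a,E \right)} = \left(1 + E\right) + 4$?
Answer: $511$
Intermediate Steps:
$o{\left(a,E \right)} = 5 + E$
$-35 + 42 o{\left(-4,8 \right)} = -35 + 42 \left(5 + 8\right) = -35 + 42 \cdot 13 = -35 + 546 = 511$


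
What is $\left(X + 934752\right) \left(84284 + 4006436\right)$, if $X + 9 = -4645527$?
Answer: $-15179778324480$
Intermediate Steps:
$X = -4645536$ ($X = -9 - 4645527 = -4645536$)
$\left(X + 934752\right) \left(84284 + 4006436\right) = \left(-4645536 + 934752\right) \left(84284 + 4006436\right) = \left(-3710784\right) 4090720 = -15179778324480$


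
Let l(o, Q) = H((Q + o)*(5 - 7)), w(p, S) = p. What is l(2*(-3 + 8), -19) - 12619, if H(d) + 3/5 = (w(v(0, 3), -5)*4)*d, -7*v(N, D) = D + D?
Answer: -443846/35 ≈ -12681.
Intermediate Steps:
v(N, D) = -2*D/7 (v(N, D) = -(D + D)/7 = -2*D/7)
H(d) = -⅗ - 24*d/7 (H(d) = -⅗ + (-2/7*3*4)*d = -⅗ + (-6/7*4)*d = -⅗ - 24*d/7)
l(o, Q) = -⅗ + 48*Q/7 + 48*o/7 (l(o, Q) = -⅗ - 24*(Q + o)*(5 - 7)/7 = -⅗ - 24*(Q + o)*(-2)/7 = -⅗ - 24*(-2*Q - 2*o)/7 = -⅗ + (48*Q/7 + 48*o/7) = -⅗ + 48*Q/7 + 48*o/7)
l(2*(-3 + 8), -19) - 12619 = (-⅗ + (48/7)*(-19) + 48*(2*(-3 + 8))/7) - 12619 = (-⅗ - 912/7 + 48*(2*5)/7) - 12619 = (-⅗ - 912/7 + (48/7)*10) - 12619 = (-⅗ - 912/7 + 480/7) - 12619 = -2181/35 - 12619 = -443846/35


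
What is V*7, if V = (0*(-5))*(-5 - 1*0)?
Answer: 0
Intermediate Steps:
V = 0 (V = 0*(-5 + 0) = 0*(-5) = 0)
V*7 = 0*7 = 0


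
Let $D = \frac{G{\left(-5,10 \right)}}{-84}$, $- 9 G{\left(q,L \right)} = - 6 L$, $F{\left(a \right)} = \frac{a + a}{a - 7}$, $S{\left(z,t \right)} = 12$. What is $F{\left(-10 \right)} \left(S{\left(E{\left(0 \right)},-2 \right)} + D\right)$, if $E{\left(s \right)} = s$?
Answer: $\frac{15020}{1071} \approx 14.024$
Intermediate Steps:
$F{\left(a \right)} = \frac{2 a}{-7 + a}$
$G{\left(q,L \right)} = \frac{2 L}{3}$ ($G{\left(q,L \right)} = - \frac{\left(-6\right) L}{9} = \frac{2 L}{3}$)
$D = - \frac{5}{63}$ ($D = \frac{\frac{2}{3} \cdot 10}{-84} = \frac{20}{3} \left(- \frac{1}{84}\right) = - \frac{5}{63} \approx -0.079365$)
$F{\left(-10 \right)} \left(S{\left(E{\left(0 \right)},-2 \right)} + D\right) = 2 \left(-10\right) \frac{1}{-7 - 10} \left(12 - \frac{5}{63}\right) = 2 \left(-10\right) \frac{1}{-17} \cdot \frac{751}{63} = 2 \left(-10\right) \left(- \frac{1}{17}\right) \frac{751}{63} = \frac{20}{17} \cdot \frac{751}{63} = \frac{15020}{1071}$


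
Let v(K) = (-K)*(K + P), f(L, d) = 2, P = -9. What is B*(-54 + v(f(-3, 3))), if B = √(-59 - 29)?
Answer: -80*I*√22 ≈ -375.23*I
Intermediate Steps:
v(K) = -K*(-9 + K) (v(K) = (-K)*(K - 9) = (-K)*(-9 + K) = -K*(-9 + K))
B = 2*I*√22 (B = √(-88) = 2*I*√22 ≈ 9.3808*I)
B*(-54 + v(f(-3, 3))) = (2*I*√22)*(-54 + 2*(9 - 1*2)) = (2*I*√22)*(-54 + 2*(9 - 2)) = (2*I*√22)*(-54 + 2*7) = (2*I*√22)*(-54 + 14) = (2*I*√22)*(-40) = -80*I*√22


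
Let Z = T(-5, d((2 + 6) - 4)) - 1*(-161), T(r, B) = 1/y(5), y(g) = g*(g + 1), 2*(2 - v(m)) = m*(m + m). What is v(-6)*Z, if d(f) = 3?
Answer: -82127/15 ≈ -5475.1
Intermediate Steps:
v(m) = 2 - m**2 (v(m) = 2 - m*(m + m)/2 = 2 - m*2*m/2 = 2 - m**2)
y(g) = g*(1 + g)
T(r, B) = 1/30 (T(r, B) = 1/(5*(1 + 5)) = 1/(5*6) = 1/30)
Z = 4831/30 (Z = 1/30 - 1*(-161) = 1/30 + 161 = 4831/30 ≈ 161.03)
v(-6)*Z = (2 - 1*(-6)**2)*(4831/30) = (2 - 1*36)*(4831/30) = (2 - 36)*(4831/30) = -34*4831/30 = -82127/15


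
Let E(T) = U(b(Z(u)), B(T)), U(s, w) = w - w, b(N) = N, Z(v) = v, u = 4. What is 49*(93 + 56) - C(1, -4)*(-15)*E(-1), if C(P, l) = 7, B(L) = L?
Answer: 7301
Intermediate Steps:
U(s, w) = 0
E(T) = 0
49*(93 + 56) - C(1, -4)*(-15)*E(-1) = 49*(93 + 56) - 7*(-15)*0 = 49*149 - (-105)*0 = 7301 - 1*0 = 7301 + 0 = 7301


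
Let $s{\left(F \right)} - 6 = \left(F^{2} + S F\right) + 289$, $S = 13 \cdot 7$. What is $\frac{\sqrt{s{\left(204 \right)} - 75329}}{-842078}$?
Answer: $- \frac{i \sqrt{14854}}{842078} \approx - 0.00014473 i$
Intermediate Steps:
$S = 91$
$s{\left(F \right)} = 295 + F^{2} + 91 F$ ($s{\left(F \right)} = 6 + \left(\left(F^{2} + 91 F\right) + 289\right) = 6 + \left(289 + F^{2} + 91 F\right) = 295 + F^{2} + 91 F$)
$\frac{\sqrt{s{\left(204 \right)} - 75329}}{-842078} = \frac{\sqrt{\left(295 + 204^{2} + 91 \cdot 204\right) - 75329}}{-842078} = \sqrt{\left(295 + 41616 + 18564\right) - 75329} \left(- \frac{1}{842078}\right) = \sqrt{60475 - 75329} \left(- \frac{1}{842078}\right) = \sqrt{-14854} \left(- \frac{1}{842078}\right) = i \sqrt{14854} \left(- \frac{1}{842078}\right) = - \frac{i \sqrt{14854}}{842078}$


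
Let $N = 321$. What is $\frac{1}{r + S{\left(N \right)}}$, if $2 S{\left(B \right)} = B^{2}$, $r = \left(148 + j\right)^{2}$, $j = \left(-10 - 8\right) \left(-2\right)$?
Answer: $\frac{2}{170753} \approx 1.1713 \cdot 10^{-5}$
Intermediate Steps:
$j = 36$ ($j = \left(-18\right) \left(-2\right) = 36$)
$r = 33856$ ($r = \left(148 + 36\right)^{2} = 184^{2} = 33856$)
$S{\left(B \right)} = \frac{B^{2}}{2}$
$\frac{1}{r + S{\left(N \right)}} = \frac{1}{33856 + \frac{321^{2}}{2}} = \frac{1}{33856 + \frac{1}{2} \cdot 103041} = \frac{1}{33856 + \frac{103041}{2}} = \frac{1}{\frac{170753}{2}} = \frac{2}{170753}$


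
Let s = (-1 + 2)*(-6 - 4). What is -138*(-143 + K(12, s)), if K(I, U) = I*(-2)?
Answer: 23046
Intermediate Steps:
s = -10 (s = 1*(-10) = -10)
K(I, U) = -2*I
-138*(-143 + K(12, s)) = -138*(-143 - 2*12) = -138*(-143 - 24) = -138*(-167) = 23046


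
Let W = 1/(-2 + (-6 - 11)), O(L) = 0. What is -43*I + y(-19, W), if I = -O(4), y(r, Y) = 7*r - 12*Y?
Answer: -2515/19 ≈ -132.37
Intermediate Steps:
W = -1/19 (W = 1/(-2 - 17) = 1/(-19) = -1/19 ≈ -0.052632)
y(r, Y) = -12*Y + 7*r
I = 0 (I = -1*0 = 0)
-43*I + y(-19, W) = -43*0 + (-12*(-1/19) + 7*(-19)) = 0 + (12/19 - 133) = 0 - 2515/19 = -2515/19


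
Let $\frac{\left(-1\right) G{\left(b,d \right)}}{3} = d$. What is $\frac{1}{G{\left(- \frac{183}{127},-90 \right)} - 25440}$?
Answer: $- \frac{1}{25170} \approx -3.973 \cdot 10^{-5}$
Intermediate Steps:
$G{\left(b,d \right)} = - 3 d$
$\frac{1}{G{\left(- \frac{183}{127},-90 \right)} - 25440} = \frac{1}{\left(-3\right) \left(-90\right) - 25440} = \frac{1}{270 - 25440} = \frac{1}{-25170} = - \frac{1}{25170}$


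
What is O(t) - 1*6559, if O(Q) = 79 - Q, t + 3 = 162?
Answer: -6639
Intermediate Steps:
t = 159 (t = -3 + 162 = 159)
O(t) - 1*6559 = (79 - 1*159) - 1*6559 = (79 - 159) - 6559 = -80 - 6559 = -6639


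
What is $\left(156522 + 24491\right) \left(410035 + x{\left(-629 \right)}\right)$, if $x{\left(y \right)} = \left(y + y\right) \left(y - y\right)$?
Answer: $74221665455$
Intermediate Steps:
$x{\left(y \right)} = 0$ ($x{\left(y \right)} = 2 y 0 = 0$)
$\left(156522 + 24491\right) \left(410035 + x{\left(-629 \right)}\right) = \left(156522 + 24491\right) \left(410035 + 0\right) = 181013 \cdot 410035 = 74221665455$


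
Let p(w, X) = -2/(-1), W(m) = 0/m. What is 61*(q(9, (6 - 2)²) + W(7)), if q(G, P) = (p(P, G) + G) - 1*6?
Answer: 305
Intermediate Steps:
W(m) = 0
p(w, X) = 2 (p(w, X) = -2*(-1) = 2)
q(G, P) = -4 + G (q(G, P) = (2 + G) - 1*6 = (2 + G) - 6 = -4 + G)
61*(q(9, (6 - 2)²) + W(7)) = 61*((-4 + 9) + 0) = 61*(5 + 0) = 61*5 = 305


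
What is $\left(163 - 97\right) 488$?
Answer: $32208$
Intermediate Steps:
$\left(163 - 97\right) 488 = 66 \cdot 488 = 32208$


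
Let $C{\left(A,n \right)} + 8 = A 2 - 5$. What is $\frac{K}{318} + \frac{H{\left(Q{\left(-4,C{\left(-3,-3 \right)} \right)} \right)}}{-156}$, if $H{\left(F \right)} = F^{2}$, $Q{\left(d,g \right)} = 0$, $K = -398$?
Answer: $- \frac{199}{159} \approx -1.2516$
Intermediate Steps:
$C{\left(A,n \right)} = -13 + 2 A$ ($C{\left(A,n \right)} = -8 + \left(A 2 - 5\right) = -8 + \left(2 A - 5\right) = -8 + \left(-5 + 2 A\right) = -13 + 2 A$)
$\frac{K}{318} + \frac{H{\left(Q{\left(-4,C{\left(-3,-3 \right)} \right)} \right)}}{-156} = - \frac{398}{318} + \frac{0^{2}}{-156} = \left(-398\right) \frac{1}{318} + 0 \left(- \frac{1}{156}\right) = - \frac{199}{159} + 0 = - \frac{199}{159}$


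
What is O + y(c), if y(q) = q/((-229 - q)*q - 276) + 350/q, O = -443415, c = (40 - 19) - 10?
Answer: -14221959061/32076 ≈ -4.4338e+5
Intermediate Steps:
c = 11 (c = 21 - 10 = 11)
y(q) = 350/q + q/(-276 + q*(-229 - q)) (y(q) = q/(q*(-229 - q) - 276) + 350/q = q/(-276 + q*(-229 - q)) + 350/q = 350/q + q/(-276 + q*(-229 - q)))
O + y(c) = -443415 + (96600 + 349*11² + 80150*11)/(11*(276 + 11² + 229*11)) = -443415 + (96600 + 349*121 + 881650)/(11*(276 + 121 + 2519)) = -443415 + (1/11)*(96600 + 42229 + 881650)/2916 = -443415 + (1/11)*(1/2916)*1020479 = -443415 + 1020479/32076 = -14221959061/32076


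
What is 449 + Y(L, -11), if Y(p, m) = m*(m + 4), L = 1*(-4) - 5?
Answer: 526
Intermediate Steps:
L = -9 (L = -4 - 5 = -9)
Y(p, m) = m*(4 + m)
449 + Y(L, -11) = 449 - 11*(4 - 11) = 449 - 11*(-7) = 449 + 77 = 526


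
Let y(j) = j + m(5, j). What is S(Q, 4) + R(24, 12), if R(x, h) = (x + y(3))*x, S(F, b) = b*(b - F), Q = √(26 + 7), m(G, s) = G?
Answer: 784 - 4*√33 ≈ 761.02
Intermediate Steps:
Q = √33 ≈ 5.7446
y(j) = 5 + j (y(j) = j + 5 = 5 + j)
R(x, h) = x*(8 + x) (R(x, h) = (x + (5 + 3))*x = (x + 8)*x = (8 + x)*x = x*(8 + x))
S(Q, 4) + R(24, 12) = 4*(4 - √33) + 24*(8 + 24) = (16 - 4*√33) + 24*32 = (16 - 4*√33) + 768 = 784 - 4*√33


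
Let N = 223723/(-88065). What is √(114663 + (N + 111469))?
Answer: √194859379035745/29355 ≈ 475.53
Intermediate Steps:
N = -223723/88065 (N = 223723*(-1/88065) = -223723/88065 ≈ -2.5404)
√(114663 + (N + 111469)) = √(114663 + (-223723/88065 + 111469)) = √(114663 + 9816293762/88065) = √(19914090857/88065) = √194859379035745/29355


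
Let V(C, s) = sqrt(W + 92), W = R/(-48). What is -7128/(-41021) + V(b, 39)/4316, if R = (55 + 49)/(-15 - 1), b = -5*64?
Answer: 7128/41021 + sqrt(53070)/103584 ≈ 0.17599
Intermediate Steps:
b = -320
R = -13/2 (R = 104/(-16) = 104*(-1/16) = -13/2 ≈ -6.5000)
W = 13/96 (W = -13/2/(-48) = -13/2*(-1/48) = 13/96 ≈ 0.13542)
V(C, s) = sqrt(53070)/24 (V(C, s) = sqrt(13/96 + 92) = sqrt(8845/96) = sqrt(53070)/24)
-7128/(-41021) + V(b, 39)/4316 = -7128/(-41021) + (sqrt(53070)/24)/4316 = -7128*(-1/41021) + (sqrt(53070)/24)*(1/4316) = 7128/41021 + sqrt(53070)/103584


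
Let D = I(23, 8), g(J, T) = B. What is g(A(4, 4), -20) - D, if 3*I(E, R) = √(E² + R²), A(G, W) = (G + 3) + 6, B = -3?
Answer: -3 - √593/3 ≈ -11.117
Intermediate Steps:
A(G, W) = 9 + G (A(G, W) = (3 + G) + 6 = 9 + G)
I(E, R) = √(E² + R²)/3
g(J, T) = -3
D = √593/3 (D = √(23² + 8²)/3 = √(529 + 64)/3 = √593/3 ≈ 8.1172)
g(A(4, 4), -20) - D = -3 - √593/3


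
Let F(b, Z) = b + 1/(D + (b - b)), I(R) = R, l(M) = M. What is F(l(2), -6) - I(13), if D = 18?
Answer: -197/18 ≈ -10.944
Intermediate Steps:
F(b, Z) = 1/18 + b (F(b, Z) = b + 1/(18 + (b - b)) = b + 1/(18 + 0) = b + 1/18 = 1/18 + b)
F(l(2), -6) - I(13) = (1/18 + 2) - 1*13 = 37/18 - 13 = -197/18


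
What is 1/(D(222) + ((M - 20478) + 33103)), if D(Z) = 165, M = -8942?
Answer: 1/3848 ≈ 0.00025988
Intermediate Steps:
1/(D(222) + ((M - 20478) + 33103)) = 1/(165 + ((-8942 - 20478) + 33103)) = 1/(165 + (-29420 + 33103)) = 1/(165 + 3683) = 1/3848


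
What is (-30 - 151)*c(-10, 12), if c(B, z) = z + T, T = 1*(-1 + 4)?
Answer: -2715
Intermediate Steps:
T = 3 (T = 1*3 = 3)
c(B, z) = 3 + z (c(B, z) = z + 3 = 3 + z)
(-30 - 151)*c(-10, 12) = (-30 - 151)*(3 + 12) = -181*15 = -2715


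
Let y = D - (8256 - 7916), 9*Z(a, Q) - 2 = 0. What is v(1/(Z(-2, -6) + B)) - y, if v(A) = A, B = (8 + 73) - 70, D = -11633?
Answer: 1209282/101 ≈ 11973.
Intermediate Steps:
Z(a, Q) = 2/9 (Z(a, Q) = 2/9 + (⅑)*0 = 2/9 + 0 = 2/9)
B = 11 (B = 81 - 70 = 11)
y = -11973 (y = -11633 - (8256 - 7916) = -11633 - 1*340 = -11633 - 340 = -11973)
v(1/(Z(-2, -6) + B)) - y = 1/(2/9 + 11) - 1*(-11973) = 1/(101/9) + 11973 = 9/101 + 11973 = 1209282/101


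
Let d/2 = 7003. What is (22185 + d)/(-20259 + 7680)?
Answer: -36191/12579 ≈ -2.8771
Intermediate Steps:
d = 14006 (d = 2*7003 = 14006)
(22185 + d)/(-20259 + 7680) = (22185 + 14006)/(-20259 + 7680) = 36191/(-12579) = 36191*(-1/12579) = -36191/12579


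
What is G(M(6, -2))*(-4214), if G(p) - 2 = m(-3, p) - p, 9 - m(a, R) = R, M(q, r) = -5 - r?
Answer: -71638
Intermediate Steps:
m(a, R) = 9 - R
G(p) = 11 - 2*p (G(p) = 2 + ((9 - p) - p) = 2 + (9 - 2*p) = 11 - 2*p)
G(M(6, -2))*(-4214) = (11 - 2*(-5 - 1*(-2)))*(-4214) = (11 - 2*(-5 + 2))*(-4214) = (11 - 2*(-3))*(-4214) = (11 + 6)*(-4214) = 17*(-4214) = -71638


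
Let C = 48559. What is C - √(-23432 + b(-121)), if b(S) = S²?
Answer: 48559 - I*√8791 ≈ 48559.0 - 93.76*I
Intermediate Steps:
C - √(-23432 + b(-121)) = 48559 - √(-23432 + (-121)²) = 48559 - √(-23432 + 14641) = 48559 - √(-8791) = 48559 - I*√8791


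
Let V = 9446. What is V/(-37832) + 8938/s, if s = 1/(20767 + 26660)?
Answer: 8018540177093/18916 ≈ 4.2390e+8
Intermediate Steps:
s = 1/47427 ≈ 2.1085e-5
V/(-37832) + 8938/s = 9446/(-37832) + 8938/(1/47427) = 9446*(-1/37832) + 8938*47427 = -4723/18916 + 423902526 = 8018540177093/18916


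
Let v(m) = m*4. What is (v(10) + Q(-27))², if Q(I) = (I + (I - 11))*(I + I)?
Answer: 12602500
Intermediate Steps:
Q(I) = 2*I*(-11 + 2*I) (Q(I) = (I + (-11 + I))*(2*I) = (-11 + 2*I)*(2*I) = 2*I*(-11 + 2*I))
v(m) = 4*m
(v(10) + Q(-27))² = (4*10 + 2*(-27)*(-11 + 2*(-27)))² = (40 + 2*(-27)*(-11 - 54))² = (40 + 2*(-27)*(-65))² = (40 + 3510)² = 3550² = 12602500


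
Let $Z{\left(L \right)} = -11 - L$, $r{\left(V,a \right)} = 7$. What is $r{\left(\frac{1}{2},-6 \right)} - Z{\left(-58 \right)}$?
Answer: $-40$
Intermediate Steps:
$r{\left(\frac{1}{2},-6 \right)} - Z{\left(-58 \right)} = 7 - \left(-11 - -58\right) = 7 - \left(-11 + 58\right) = 7 - 47 = -40$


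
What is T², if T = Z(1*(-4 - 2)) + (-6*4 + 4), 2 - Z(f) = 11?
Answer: 841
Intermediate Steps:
Z(f) = -9 (Z(f) = 2 - 1*11 = 2 - 11 = -9)
T = -29 (T = -9 + (-6*4 + 4) = -9 + (-24 + 4) = -9 - 20 = -29)
T² = (-29)² = 841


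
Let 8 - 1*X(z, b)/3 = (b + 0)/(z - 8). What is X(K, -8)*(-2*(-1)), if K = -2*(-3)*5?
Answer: 552/11 ≈ 50.182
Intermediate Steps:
K = 30 (K = 6*5 = 30)
X(z, b) = 24 - 3*b/(-8 + z) (X(z, b) = 24 - 3*(b + 0)/(z - 8) = 24 - 3*b/(-8 + z))
X(K, -8)*(-2*(-1)) = (3*(-64 - 1*(-8) + 8*30)/(-8 + 30))*(-2*(-1)) = (3*(-64 + 8 + 240)/22)*2 = (3*(1/22)*184)*2 = (276/11)*2 = 552/11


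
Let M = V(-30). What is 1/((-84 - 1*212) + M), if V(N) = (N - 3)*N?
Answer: 1/694 ≈ 0.0014409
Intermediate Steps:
V(N) = N*(-3 + N) (V(N) = (-3 + N)*N = N*(-3 + N))
M = 990 (M = -30*(-3 - 30) = -30*(-33) = 990)
1/((-84 - 1*212) + M) = 1/((-84 - 1*212) + 990) = 1/((-84 - 212) + 990) = 1/(-296 + 990) = 1/694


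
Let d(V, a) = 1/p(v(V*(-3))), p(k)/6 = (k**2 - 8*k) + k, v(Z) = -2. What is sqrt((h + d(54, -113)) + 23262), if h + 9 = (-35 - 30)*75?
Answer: 5*sqrt(238179)/18 ≈ 135.57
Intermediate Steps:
p(k) = -42*k + 6*k**2 (p(k) = 6*((k**2 - 8*k) + k) = 6*(k**2 - 7*k) = -42*k + 6*k**2)
h = -4884 (h = -9 + (-35 - 30)*75 = -9 - 65*75 = -9 - 4875 = -4884)
d(V, a) = 1/108 (d(V, a) = 1/(6*(-2)*(-7 - 2)) = 1/(6*(-2)*(-9)) = 1/108)
sqrt((h + d(54, -113)) + 23262) = sqrt((-4884 + 1/108) + 23262) = sqrt(-527471/108 + 23262) = sqrt(1984825/108) = 5*sqrt(238179)/18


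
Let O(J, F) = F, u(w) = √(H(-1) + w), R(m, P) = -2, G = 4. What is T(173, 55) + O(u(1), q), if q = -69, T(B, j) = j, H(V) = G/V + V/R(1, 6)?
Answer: -14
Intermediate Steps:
H(V) = 4/V - V/2 (H(V) = 4/V + V/(-2) = 4/V + V*(-½) = 4/V - V/2)
u(w) = √(-7/2 + w) (u(w) = √((4/(-1) - ½*(-1)) + w) = √((4*(-1) + ½) + w) = √((-4 + ½) + w) = √(-7/2 + w))
T(173, 55) + O(u(1), q) = 55 - 69 = -14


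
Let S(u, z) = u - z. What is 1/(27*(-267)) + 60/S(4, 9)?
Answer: -86509/7209 ≈ -12.000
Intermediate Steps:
1/(27*(-267)) + 60/S(4, 9) = 1/(27*(-267)) + 60/(4 - 1*9) = (1/27)*(-1/267) + 60/(4 - 9) = -1/7209 + 60/(-5) = -1/7209 + 60*(-1/5) = -1/7209 - 12 = -86509/7209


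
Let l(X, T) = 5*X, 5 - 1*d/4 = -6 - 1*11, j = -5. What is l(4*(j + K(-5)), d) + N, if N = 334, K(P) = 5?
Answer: 334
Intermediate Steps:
d = 88 (d = 20 - 4*(-6 - 1*11) = 20 - 4*(-6 - 11) = 20 - 4*(-17) = 20 + 68 = 88)
l(4*(j + K(-5)), d) + N = 5*(4*(-5 + 5)) + 334 = 5*(4*0) + 334 = 5*0 + 334 = 0 + 334 = 334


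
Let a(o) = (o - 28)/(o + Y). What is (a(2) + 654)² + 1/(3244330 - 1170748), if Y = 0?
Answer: 851995445743/2073582 ≈ 4.1088e+5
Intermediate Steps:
a(o) = (-28 + o)/o (a(o) = (o - 28)/(o + 0) = (-28 + o)/o)
(a(2) + 654)² + 1/(3244330 - 1170748) = ((-28 + 2)/2 + 654)² + 1/(3244330 - 1170748) = ((½)*(-26) + 654)² + 1/2073582 = (-13 + 654)² + 1/2073582 = 641² + 1/2073582 = 410881 + 1/2073582 = 851995445743/2073582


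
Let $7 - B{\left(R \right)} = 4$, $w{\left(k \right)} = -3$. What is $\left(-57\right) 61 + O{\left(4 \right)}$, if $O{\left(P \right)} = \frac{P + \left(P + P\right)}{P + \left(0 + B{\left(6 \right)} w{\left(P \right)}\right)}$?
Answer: $- \frac{17397}{5} \approx -3479.4$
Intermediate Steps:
$B{\left(R \right)} = 3$ ($B{\left(R \right)} = 7 - 4 = 3$)
$O{\left(P \right)} = \frac{3 P}{-9 + P}$ ($O{\left(P \right)} = \frac{P + \left(P + P\right)}{P + \left(0 + 3 \left(-3\right)\right)} = \frac{P + 2 P}{P + \left(0 - 9\right)} = \frac{3 P}{P - 9} = \frac{3 P}{-9 + P}$)
$\left(-57\right) 61 + O{\left(4 \right)} = \left(-57\right) 61 + 3 \cdot 4 \frac{1}{-9 + 4} = -3477 + 3 \cdot 4 \frac{1}{-5} = -3477 + 3 \cdot 4 \left(- \frac{1}{5}\right) = -3477 - \frac{12}{5} = - \frac{17397}{5}$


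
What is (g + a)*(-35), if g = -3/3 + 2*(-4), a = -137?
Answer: 5110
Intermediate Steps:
g = -9 (g = -3*1/3 - 8 = -1 - 8 = -9)
(g + a)*(-35) = (-9 - 137)*(-35) = -146*(-35) = 5110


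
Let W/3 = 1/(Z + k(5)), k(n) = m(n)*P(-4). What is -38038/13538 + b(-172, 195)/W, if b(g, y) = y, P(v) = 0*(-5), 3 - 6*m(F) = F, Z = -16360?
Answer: -1028310517/967 ≈ -1.0634e+6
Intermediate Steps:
m(F) = ½ - F/6
P(v) = 0
k(n) = 0 (k(n) = (½ - n/6)*0 = 0)
W = -3/16360 (W = 3/(-16360 + 0) = 3/(-16360) = 3*(-1/16360) = -3/16360 ≈ -0.00018337)
-38038/13538 + b(-172, 195)/W = -38038/13538 + 195/(-3/16360) = -38038*1/13538 + 195*(-16360/3) = -2717/967 - 1063400 = -1028310517/967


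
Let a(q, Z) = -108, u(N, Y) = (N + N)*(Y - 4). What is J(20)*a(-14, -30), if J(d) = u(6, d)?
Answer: -20736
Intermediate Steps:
u(N, Y) = 2*N*(-4 + Y) (u(N, Y) = (2*N)*(-4 + Y) = 2*N*(-4 + Y))
J(d) = -48 + 12*d (J(d) = 2*6*(-4 + d) = -48 + 12*d)
J(20)*a(-14, -30) = (-48 + 12*20)*(-108) = (-48 + 240)*(-108) = 192*(-108) = -20736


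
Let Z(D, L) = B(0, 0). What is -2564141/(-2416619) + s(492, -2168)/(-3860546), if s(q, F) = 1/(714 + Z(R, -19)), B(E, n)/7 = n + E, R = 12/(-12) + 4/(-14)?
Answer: 7067874774207385/6661240733177436 ≈ 1.0610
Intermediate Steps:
R = -9/7 (R = 12*(-1/12) + 4*(-1/14) = -1 - 2/7 = -9/7 ≈ -1.2857)
B(E, n) = 7*E + 7*n (B(E, n) = 7*(n + E) = 7*(E + n) = 7*E + 7*n)
Z(D, L) = 0 (Z(D, L) = 7*0 + 7*0 = 0 + 0 = 0)
s(q, F) = 1/714 (s(q, F) = 1/(714 + 0) = 1/714)
-2564141/(-2416619) + s(492, -2168)/(-3860546) = -2564141/(-2416619) + (1/714)/(-3860546) = -2564141*(-1/2416619) + (1/714)*(-1/3860546) = 2564141/2416619 - 1/2756429844 = 7067874774207385/6661240733177436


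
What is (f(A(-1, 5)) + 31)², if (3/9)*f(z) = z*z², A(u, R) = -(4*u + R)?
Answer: 784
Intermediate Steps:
A(u, R) = -R - 4*u (A(u, R) = -(R + 4*u) = -R - 4*u)
f(z) = 3*z³ (f(z) = 3*(z*z²) = 3*z³)
(f(A(-1, 5)) + 31)² = (3*(-1*5 - 4*(-1))³ + 31)² = (3*(-5 + 4)³ + 31)² = (3*(-1)³ + 31)² = (3*(-1) + 31)² = (-3 + 31)² = 28² = 784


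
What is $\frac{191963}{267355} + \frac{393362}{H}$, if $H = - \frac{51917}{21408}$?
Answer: $- \frac{2251411538951009}{13880269535} \approx -1.622 \cdot 10^{5}$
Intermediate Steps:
$H = - \frac{51917}{21408}$ ($H = \left(-51917\right) \frac{1}{21408} = - \frac{51917}{21408} \approx -2.4251$)
$\frac{191963}{267355} + \frac{393362}{H} = \frac{191963}{267355} + \frac{393362}{- \frac{51917}{21408}} = 191963 \cdot \frac{1}{267355} + 393362 \left(- \frac{21408}{51917}\right) = \frac{191963}{267355} - \frac{8421093696}{51917} = - \frac{2251411538951009}{13880269535}$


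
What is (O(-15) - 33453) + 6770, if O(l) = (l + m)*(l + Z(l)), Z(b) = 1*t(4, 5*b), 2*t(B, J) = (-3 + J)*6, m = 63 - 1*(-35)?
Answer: -47350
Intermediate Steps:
m = 98 (m = 63 + 35 = 98)
t(B, J) = -9 + 3*J (t(B, J) = ((-3 + J)*6)/2 = (-18 + 6*J)/2 = -9 + 3*J)
Z(b) = -9 + 15*b (Z(b) = 1*(-9 + 3*(5*b)) = 1*(-9 + 15*b) = -9 + 15*b)
O(l) = (-9 + 16*l)*(98 + l) (O(l) = (l + 98)*(l + (-9 + 15*l)) = (98 + l)*(-9 + 16*l) = (-9 + 16*l)*(98 + l))
(O(-15) - 33453) + 6770 = ((-882 + 16*(-15)² + 1559*(-15)) - 33453) + 6770 = ((-882 + 16*225 - 23385) - 33453) + 6770 = ((-882 + 3600 - 23385) - 33453) + 6770 = (-20667 - 33453) + 6770 = -54120 + 6770 = -47350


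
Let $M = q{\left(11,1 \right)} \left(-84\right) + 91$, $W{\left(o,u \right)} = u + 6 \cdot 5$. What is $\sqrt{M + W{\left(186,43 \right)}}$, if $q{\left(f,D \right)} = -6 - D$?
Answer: $4 \sqrt{47} \approx 27.423$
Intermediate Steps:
$W{\left(o,u \right)} = 30 + u$ ($W{\left(o,u \right)} = u + 30 = 30 + u$)
$M = 679$ ($M = \left(-6 - 1\right) \left(-84\right) + 91 = \left(-7\right) \left(-84\right) + 91 = 588 + 91 = 679$)
$\sqrt{M + W{\left(186,43 \right)}} = \sqrt{679 + \left(30 + 43\right)} = \sqrt{679 + 73} = \sqrt{752} = 4 \sqrt{47}$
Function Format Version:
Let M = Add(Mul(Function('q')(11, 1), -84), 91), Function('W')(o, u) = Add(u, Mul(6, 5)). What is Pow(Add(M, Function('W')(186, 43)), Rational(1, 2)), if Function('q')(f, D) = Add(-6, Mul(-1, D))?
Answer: Mul(4, Pow(47, Rational(1, 2))) ≈ 27.423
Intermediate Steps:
Function('W')(o, u) = Add(30, u) (Function('W')(o, u) = Add(u, 30) = Add(30, u))
M = 679 (M = Add(Mul(Add(-6, Mul(-1, 1)), -84), 91) = Add(Mul(Add(-6, -1), -84), 91) = Add(Mul(-7, -84), 91) = Add(588, 91) = 679)
Pow(Add(M, Function('W')(186, 43)), Rational(1, 2)) = Pow(Add(679, Add(30, 43)), Rational(1, 2)) = Pow(Add(679, 73), Rational(1, 2)) = Pow(752, Rational(1, 2)) = Mul(4, Pow(47, Rational(1, 2)))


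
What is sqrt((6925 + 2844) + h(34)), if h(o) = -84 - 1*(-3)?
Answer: 2*sqrt(2422) ≈ 98.428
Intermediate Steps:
h(o) = -81 (h(o) = -84 + 3 = -81)
sqrt((6925 + 2844) + h(34)) = sqrt((6925 + 2844) - 81) = sqrt(9769 - 81) = sqrt(9688) = 2*sqrt(2422)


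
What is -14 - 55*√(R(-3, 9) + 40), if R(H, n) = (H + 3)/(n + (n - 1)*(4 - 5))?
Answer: -14 - 110*√10 ≈ -361.85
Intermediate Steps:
R(H, n) = 3 + H (R(H, n) = (3 + H)/(n + (-1 + n)*(-1)) = (3 + H)/(n + (1 - n)) = (3 + H)/1 = (3 + H)*1 = 3 + H)
-14 - 55*√(R(-3, 9) + 40) = -14 - 55*√((3 - 3) + 40) = -14 - 55*√(0 + 40) = -14 - 110*√10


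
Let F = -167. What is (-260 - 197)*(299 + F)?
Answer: -60324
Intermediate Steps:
(-260 - 197)*(299 + F) = (-260 - 197)*(299 - 167) = -457*132 = -60324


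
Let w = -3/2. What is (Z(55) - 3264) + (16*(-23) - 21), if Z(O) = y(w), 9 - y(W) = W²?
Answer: -14585/4 ≈ -3646.3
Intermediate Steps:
w = -3/2 (w = -3*½ = -3/2 ≈ -1.5000)
y(W) = 9 - W²
Z(O) = 27/4 (Z(O) = 9 - (-3/2)² = 9 - 1*9/4 = 9 - 9/4 = 27/4)
(Z(55) - 3264) + (16*(-23) - 21) = (27/4 - 3264) + (16*(-23) - 21) = -13029/4 + (-368 - 21) = -13029/4 - 389 = -14585/4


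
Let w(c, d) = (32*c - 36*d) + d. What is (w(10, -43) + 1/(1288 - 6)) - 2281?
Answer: -584591/1282 ≈ -456.00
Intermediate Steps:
w(c, d) = -35*d + 32*c (w(c, d) = (-36*d + 32*c) + d = -35*d + 32*c)
(w(10, -43) + 1/(1288 - 6)) - 2281 = ((-35*(-43) + 32*10) + 1/(1288 - 6)) - 2281 = ((1505 + 320) + 1/1282) - 2281 = (1825 + 1/1282) - 2281 = 2339651/1282 - 2281 = -584591/1282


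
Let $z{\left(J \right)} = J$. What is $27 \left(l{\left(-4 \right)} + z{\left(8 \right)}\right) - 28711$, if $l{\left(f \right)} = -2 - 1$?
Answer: $-28576$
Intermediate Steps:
$l{\left(f \right)} = -3$ ($l{\left(f \right)} = -2 - 1 = -3$)
$27 \left(l{\left(-4 \right)} + z{\left(8 \right)}\right) - 28711 = 27 \left(-3 + 8\right) - 28711 = 27 \cdot 5 - 28711 = 135 - 28711 = -28576$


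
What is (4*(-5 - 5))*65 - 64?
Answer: -2664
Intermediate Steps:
(4*(-5 - 5))*65 - 64 = (4*(-10))*65 - 64 = -40*65 - 64 = -2600 - 64 = -2664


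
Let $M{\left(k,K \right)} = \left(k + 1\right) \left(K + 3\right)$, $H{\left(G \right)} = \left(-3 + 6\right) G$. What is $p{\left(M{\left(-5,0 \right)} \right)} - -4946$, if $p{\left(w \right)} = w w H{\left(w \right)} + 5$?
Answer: $-233$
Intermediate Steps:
$H{\left(G \right)} = 3 G$
$M{\left(k,K \right)} = \left(1 + k\right) \left(3 + K\right)$
$p{\left(w \right)} = 5 + 3 w^{3}$ ($p{\left(w \right)} = w w 3 w + 5 = w 3 w^{2} + 5 = 3 w^{3} + 5 = 5 + 3 w^{3}$)
$p{\left(M{\left(-5,0 \right)} \right)} - -4946 = \left(5 + 3 \left(3 + 0 + 3 \left(-5\right) + 0 \left(-5\right)\right)^{3}\right) - -4946 = \left(5 + 3 \left(3 + 0 - 15 + 0\right)^{3}\right) + 4946 = \left(5 + 3 \left(-12\right)^{3}\right) + 4946 = \left(5 + 3 \left(-1728\right)\right) + 4946 = \left(5 - 5184\right) + 4946 = -5179 + 4946 = -233$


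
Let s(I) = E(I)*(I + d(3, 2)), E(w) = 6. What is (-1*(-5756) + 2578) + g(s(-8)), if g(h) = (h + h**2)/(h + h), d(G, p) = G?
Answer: 16639/2 ≈ 8319.5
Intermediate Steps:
s(I) = 18 + 6*I (s(I) = 6*(I + 3) = 6*(3 + I) = 18 + 6*I)
g(h) = (h + h**2)/(2*h) (g(h) = (h + h**2)/((2*h)) = (h + h**2)*(1/(2*h)) = (h + h**2)/(2*h))
(-1*(-5756) + 2578) + g(s(-8)) = (-1*(-5756) + 2578) + (1/2 + (18 + 6*(-8))/2) = (5756 + 2578) + (1/2 + (18 - 48)/2) = 8334 + (1/2 + (1/2)*(-30)) = 8334 + (1/2 - 15) = 8334 - 29/2 = 16639/2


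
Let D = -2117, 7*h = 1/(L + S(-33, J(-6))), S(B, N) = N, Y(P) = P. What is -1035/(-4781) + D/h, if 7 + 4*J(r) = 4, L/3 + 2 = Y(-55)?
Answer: 48673706133/19124 ≈ 2.5452e+6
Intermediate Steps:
L = -171 (L = -6 + 3*(-55) = -6 - 165 = -171)
J(r) = -3/4 (J(r) = -7/4 + (1/4)*4 = -7/4 + 1 = -3/4)
h = -4/4809 (h = 1/(7*(-171 - 3/4)) = 1/(7*(-687/4)) = (1/7)*(-4/687) = -4/4809 ≈ -0.00083177)
-1035/(-4781) + D/h = -1035/(-4781) - 2117/(-4/4809) = -1035*(-1/4781) - 2117*(-4809/4) = 1035/4781 + 10180653/4 = 48673706133/19124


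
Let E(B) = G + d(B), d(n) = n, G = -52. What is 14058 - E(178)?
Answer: 13932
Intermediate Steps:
E(B) = -52 + B
14058 - E(178) = 14058 - (-52 + 178) = 14058 - 1*126 = 14058 - 126 = 13932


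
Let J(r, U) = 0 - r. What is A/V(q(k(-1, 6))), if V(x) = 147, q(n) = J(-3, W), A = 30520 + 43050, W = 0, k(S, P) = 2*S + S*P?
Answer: 10510/21 ≈ 500.48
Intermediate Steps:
k(S, P) = 2*S + P*S
A = 73570
J(r, U) = -r
q(n) = 3 (q(n) = -1*(-3) = 3)
A/V(q(k(-1, 6))) = 73570/147 = 73570*(1/147) = 10510/21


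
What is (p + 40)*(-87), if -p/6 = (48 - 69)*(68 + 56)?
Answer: -1362768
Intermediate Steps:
p = 15624 (p = -6*(48 - 69)*(68 + 56) = -(-126)*124 = -6*(-2604) = 15624)
(p + 40)*(-87) = (15624 + 40)*(-87) = 15664*(-87) = -1362768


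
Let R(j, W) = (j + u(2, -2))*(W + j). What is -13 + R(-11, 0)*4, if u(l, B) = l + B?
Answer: 471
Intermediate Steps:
u(l, B) = B + l
R(j, W) = j*(W + j) (R(j, W) = (j + (-2 + 2))*(W + j) = (j + 0)*(W + j) = j*(W + j))
-13 + R(-11, 0)*4 = -13 - 11*(0 - 11)*4 = -13 - 11*(-11)*4 = -13 + 121*4 = -13 + 484 = 471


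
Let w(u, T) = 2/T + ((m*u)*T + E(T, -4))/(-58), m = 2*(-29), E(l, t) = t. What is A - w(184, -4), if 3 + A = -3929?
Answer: -185343/58 ≈ -3195.6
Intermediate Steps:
m = -58
w(u, T) = 2/29 + 2/T + T*u (w(u, T) = 2/T + ((-58*u)*T - 4)/(-58) = 2/T + (-58*T*u - 4)*(-1/58) = 2/T + (-4 - 58*T*u)*(-1/58) = 2/T + (2/29 + T*u) = 2/29 + 2/T + T*u)
A = -3932 (A = -3 - 3929 = -3932)
A - w(184, -4) = -3932 - (2/29 + 2/(-4) - 4*184) = -3932 - (2/29 + 2*(-¼) - 736) = -3932 - (2/29 - ½ - 736) = -3932 - 1*(-42713/58) = -3932 + 42713/58 = -185343/58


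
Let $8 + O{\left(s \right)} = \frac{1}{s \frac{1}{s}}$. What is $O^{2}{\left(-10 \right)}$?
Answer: $49$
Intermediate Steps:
$O{\left(s \right)} = -7$ ($O{\left(s \right)} = -8 + \frac{1}{s \frac{1}{s}} = -8 + 1^{-1} = -8 + 1 = -7$)
$O^{2}{\left(-10 \right)} = \left(-7\right)^{2} = 49$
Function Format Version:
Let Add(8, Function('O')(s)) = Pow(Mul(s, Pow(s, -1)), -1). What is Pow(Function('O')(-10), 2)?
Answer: 49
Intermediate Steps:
Function('O')(s) = -7 (Function('O')(s) = Add(-8, Pow(Mul(s, Pow(s, -1)), -1)) = Add(-8, Pow(1, -1)) = Add(-8, 1) = -7)
Pow(Function('O')(-10), 2) = Pow(-7, 2) = 49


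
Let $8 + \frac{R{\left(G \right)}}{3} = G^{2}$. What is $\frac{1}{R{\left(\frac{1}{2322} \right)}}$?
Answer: $- \frac{1797228}{43133471} \approx -0.041667$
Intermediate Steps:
$R{\left(G \right)} = -24 + 3 G^{2}$
$\frac{1}{R{\left(\frac{1}{2322} \right)}} = \frac{1}{-24 + 3 \left(\frac{1}{2322}\right)^{2}} = \frac{1}{-24 + \frac{3}{5391684}} = \frac{1}{-24 + 3 \cdot \frac{1}{5391684}} = \frac{1}{-24 + \frac{1}{1797228}} = \frac{1}{- \frac{43133471}{1797228}} = - \frac{1797228}{43133471}$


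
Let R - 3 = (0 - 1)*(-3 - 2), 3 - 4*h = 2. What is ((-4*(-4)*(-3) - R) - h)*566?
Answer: -63675/2 ≈ -31838.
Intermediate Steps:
h = ¼ (h = ¾ - ¼*2 = ¾ - ½ = ¼ ≈ 0.25000)
R = 8 (R = 3 + (0 - 1)*(-3 - 2) = 3 - 1*(-5) = 3 + 5 = 8)
((-4*(-4)*(-3) - R) - h)*566 = ((-4*(-4)*(-3) - 1*8) - 1*¼)*566 = ((16*(-3) - 8) - ¼)*566 = ((-48 - 8) - ¼)*566 = (-56 - ¼)*566 = -225/4*566 = -63675/2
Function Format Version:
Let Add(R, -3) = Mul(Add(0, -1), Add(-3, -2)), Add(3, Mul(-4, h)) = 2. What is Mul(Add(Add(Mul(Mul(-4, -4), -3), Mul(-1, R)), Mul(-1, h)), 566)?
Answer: Rational(-63675, 2) ≈ -31838.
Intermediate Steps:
h = Rational(1, 4) (h = Add(Rational(3, 4), Mul(Rational(-1, 4), 2)) = Add(Rational(3, 4), Rational(-1, 2)) = Rational(1, 4) ≈ 0.25000)
R = 8 (R = Add(3, Mul(Add(0, -1), Add(-3, -2))) = Add(3, Mul(-1, -5)) = Add(3, 5) = 8)
Mul(Add(Add(Mul(Mul(-4, -4), -3), Mul(-1, R)), Mul(-1, h)), 566) = Mul(Add(Add(Mul(Mul(-4, -4), -3), Mul(-1, 8)), Mul(-1, Rational(1, 4))), 566) = Mul(Add(Add(Mul(16, -3), -8), Rational(-1, 4)), 566) = Mul(Add(Add(-48, -8), Rational(-1, 4)), 566) = Mul(Add(-56, Rational(-1, 4)), 566) = Mul(Rational(-225, 4), 566) = Rational(-63675, 2)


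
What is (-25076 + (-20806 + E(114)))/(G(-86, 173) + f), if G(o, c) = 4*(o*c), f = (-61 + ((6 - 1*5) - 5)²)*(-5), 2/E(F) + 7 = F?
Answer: 4909372/6343709 ≈ 0.77390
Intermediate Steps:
E(F) = 2/(-7 + F)
f = 225 (f = (-61 + ((6 - 5) - 5)²)*(-5) = (-61 + (1 - 5)²)*(-5) = (-61 + (-4)²)*(-5) = (-61 + 16)*(-5) = -45*(-5) = 225)
G(o, c) = 4*c*o (G(o, c) = 4*(c*o) = 4*c*o)
(-25076 + (-20806 + E(114)))/(G(-86, 173) + f) = (-25076 + (-20806 + 2/(-7 + 114)))/(4*173*(-86) + 225) = (-25076 + (-20806 + 2/107))/(-59512 + 225) = (-25076 + (-20806 + 2*(1/107)))/(-59287) = (-25076 + (-20806 + 2/107))*(-1/59287) = (-25076 - 2226240/107)*(-1/59287) = -4909372/107*(-1/59287) = 4909372/6343709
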